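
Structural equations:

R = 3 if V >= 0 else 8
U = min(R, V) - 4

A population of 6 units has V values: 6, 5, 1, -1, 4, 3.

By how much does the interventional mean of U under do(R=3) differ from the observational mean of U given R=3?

-0.6

The intervention sets R=3 in all 6 units regardless of V. Recomputing U per unit gives -1, -1, -3, -5, -1, -1; average -2.
Observing R=3 restricts to units where R's equation naturally yields 3: V ∈ {6, 5, 1, 4, 3}. In that subpopulation U = -1, -1, -3, -1, -1, mean -1.4.
Difference = -2 − (-1.4) = -0.6.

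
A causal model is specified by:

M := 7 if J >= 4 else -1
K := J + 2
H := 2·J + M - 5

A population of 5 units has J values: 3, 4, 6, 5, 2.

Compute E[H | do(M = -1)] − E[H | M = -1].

3

Under do(M=-1), M's equation is replaced by M=-1 for every unit. Per-unit H: 0, 2, 6, 4, -2. Mean = 2.
E[H|M=-1] averages over only the 2 units with M=-1 (J = 3, 2): H = 0, -2, mean -1.
Difference = 2 − (-1) = 3.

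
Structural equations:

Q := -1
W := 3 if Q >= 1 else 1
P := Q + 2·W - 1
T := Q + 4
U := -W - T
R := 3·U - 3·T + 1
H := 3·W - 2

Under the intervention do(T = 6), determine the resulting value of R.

Under do(T=6), the mechanism T := Q + 4 is discarded; T is fixed at 6.
W = 3 if Q >= 1 else 1  [with Q=-1]  = 1
U = -W - T  [with W=1, T=6]  = -7
R = 3·U - 3·T + 1  [with U=-7, T=6]  = -38

-38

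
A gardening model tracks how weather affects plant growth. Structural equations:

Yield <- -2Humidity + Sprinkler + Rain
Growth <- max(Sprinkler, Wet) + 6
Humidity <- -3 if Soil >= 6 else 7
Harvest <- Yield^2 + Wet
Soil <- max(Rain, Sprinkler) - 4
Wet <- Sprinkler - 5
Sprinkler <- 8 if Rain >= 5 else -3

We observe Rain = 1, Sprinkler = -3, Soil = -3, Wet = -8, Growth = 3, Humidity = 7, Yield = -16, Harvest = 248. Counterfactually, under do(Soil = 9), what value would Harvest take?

The intervention breaks the incoming arrows to Soil: Soil <- max(Rain, Sprinkler) - 4 no longer applies, and Soil = 9.
Sprinkler = 8 if Rain >= 5 else -3  [with Rain=1]  = -3
Wet = Sprinkler - 5  [with Sprinkler=-3]  = -8
Humidity = -3 if Soil >= 6 else 7  [with Soil=9]  = -3
Yield = -2Humidity + Sprinkler + Rain  [with Humidity=-3, Sprinkler=-3, Rain=1]  = 4
Harvest = Yield^2 + Wet  [with Yield=4, Wet=-8]  = 8

8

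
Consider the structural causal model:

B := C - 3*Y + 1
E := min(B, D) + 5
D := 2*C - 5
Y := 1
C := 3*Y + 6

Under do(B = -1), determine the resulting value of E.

do(B=-1) replaces the equation B := C - 3*Y + 1 with the constant B = -1.
C = 3*Y + 6  [with Y=1]  = 9
D = 2*C - 5  [with C=9]  = 13
E = min(B, D) + 5  [with B=-1, D=13]  = 4

4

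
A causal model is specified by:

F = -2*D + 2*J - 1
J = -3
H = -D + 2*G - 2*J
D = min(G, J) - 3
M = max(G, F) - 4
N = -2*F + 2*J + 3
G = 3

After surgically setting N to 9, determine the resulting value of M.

Intervening sets N = 9 and removes its equation (N = -2*F + 2*J + 3).
Since M is not a descendant of the intervened variable, it is unaffected.
D = min(G, J) - 3  [with G=3, J=-3]  = -6
F = -2*D + 2*J - 1  [with D=-6, J=-3]  = 5
M = max(G, F) - 4  [with G=3, F=5]  = 1

1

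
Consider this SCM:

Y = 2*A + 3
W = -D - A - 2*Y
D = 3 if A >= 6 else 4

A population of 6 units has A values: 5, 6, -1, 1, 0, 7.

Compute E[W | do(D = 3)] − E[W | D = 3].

17.5

Under do(D=3), D's equation is replaced by D=3 for every unit. Per-unit W: -34, -39, -4, -14, -9, -44. Mean = -24.
Observing D=3 restricts to units where D's equation naturally yields 3: A ∈ {6, 7}. In that subpopulation W = -39, -44, mean -41.5.
Difference = -24 − (-41.5) = 17.5.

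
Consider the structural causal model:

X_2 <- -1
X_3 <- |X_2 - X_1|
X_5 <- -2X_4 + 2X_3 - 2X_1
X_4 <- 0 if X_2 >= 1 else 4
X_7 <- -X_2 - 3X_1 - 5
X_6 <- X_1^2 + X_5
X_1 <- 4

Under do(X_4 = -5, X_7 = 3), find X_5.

Setting X_4 = -5, X_7 = 3 by intervention discards those variables' equations.
X_3 = |X_2 - X_1|  [with X_2=-1, X_1=4]  = 5
X_5 = -2X_4 + 2X_3 - 2X_1  [with X_4=-5, X_3=5, X_1=4]  = 12

12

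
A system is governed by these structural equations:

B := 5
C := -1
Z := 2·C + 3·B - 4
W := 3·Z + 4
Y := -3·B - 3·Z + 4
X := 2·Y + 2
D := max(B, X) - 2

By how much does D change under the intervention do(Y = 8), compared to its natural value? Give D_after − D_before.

Under do(Y=8), the mechanism Y := -3·B - 3·Z + 4 is discarded; Y is fixed at 8.
X = 2·Y + 2  [with Y=8]  = 18
D = max(B, X) - 2  [with B=5, X=18]  = 16
Without intervention: Z = 2·C + 3·B - 4  [with C=-1, B=5]  = 9; Y = -3·B - 3·Z + 4  [with B=5, Z=9]  = -38; X = 2·Y + 2  [with Y=-38]  = -74; D = max(B, X) - 2  [with B=5, X=-74]  = 3.
Change = 16 − 3 = 13.

13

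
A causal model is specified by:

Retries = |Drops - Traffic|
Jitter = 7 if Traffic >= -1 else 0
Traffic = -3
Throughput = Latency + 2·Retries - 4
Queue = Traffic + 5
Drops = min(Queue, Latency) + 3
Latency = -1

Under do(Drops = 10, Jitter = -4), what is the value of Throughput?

21

Setting Drops = 10, Jitter = -4 by intervention discards those variables' equations.
Retries = |Drops - Traffic|  [with Drops=10, Traffic=-3]  = 13
Throughput = Latency + 2·Retries - 4  [with Latency=-1, Retries=13]  = 21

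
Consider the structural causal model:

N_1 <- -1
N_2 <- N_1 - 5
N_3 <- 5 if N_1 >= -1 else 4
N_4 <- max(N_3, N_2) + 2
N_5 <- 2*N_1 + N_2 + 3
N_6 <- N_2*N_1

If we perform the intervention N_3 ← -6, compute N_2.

-6

Under do(N_3=-6), the mechanism N_3 <- 5 if N_1 >= -1 else 4 is discarded; N_3 is fixed at -6.
Since N_2 is not a descendant of the intervened variable, it is unaffected.
N_2 = N_1 - 5  [with N_1=-1]  = -6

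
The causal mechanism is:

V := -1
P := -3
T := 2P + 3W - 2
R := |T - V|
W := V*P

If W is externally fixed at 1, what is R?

4

do(W=1) replaces the equation W := V*P with the constant W = 1.
T = 2P + 3W - 2  [with P=-3, W=1]  = -5
R = |T - V|  [with T=-5, V=-1]  = 4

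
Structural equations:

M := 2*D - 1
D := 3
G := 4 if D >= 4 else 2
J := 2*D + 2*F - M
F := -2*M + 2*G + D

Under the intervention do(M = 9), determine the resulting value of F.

-11

The intervention breaks the incoming arrows to M: M := 2*D - 1 no longer applies, and M = 9.
G = 4 if D >= 4 else 2  [with D=3]  = 2
F = -2*M + 2*G + D  [with M=9, G=2, D=3]  = -11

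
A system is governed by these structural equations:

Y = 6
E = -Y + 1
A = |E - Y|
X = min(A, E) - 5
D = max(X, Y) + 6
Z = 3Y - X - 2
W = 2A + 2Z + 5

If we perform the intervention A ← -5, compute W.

47

The intervention breaks the incoming arrows to A: A = |E - Y| no longer applies, and A = -5.
E = -Y + 1  [with Y=6]  = -5
X = min(A, E) - 5  [with A=-5, E=-5]  = -10
Z = 3Y - X - 2  [with Y=6, X=-10]  = 26
W = 2A + 2Z + 5  [with A=-5, Z=26]  = 47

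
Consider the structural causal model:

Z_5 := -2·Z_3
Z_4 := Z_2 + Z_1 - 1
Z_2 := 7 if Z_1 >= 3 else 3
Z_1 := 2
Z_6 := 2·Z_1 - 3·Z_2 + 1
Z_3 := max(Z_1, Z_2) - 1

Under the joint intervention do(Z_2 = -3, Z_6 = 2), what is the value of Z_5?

-2

Setting Z_2 = -3, Z_6 = 2 by intervention discards those variables' equations.
Z_3 = max(Z_1, Z_2) - 1  [with Z_1=2, Z_2=-3]  = 1
Z_5 = -2·Z_3  [with Z_3=1]  = -2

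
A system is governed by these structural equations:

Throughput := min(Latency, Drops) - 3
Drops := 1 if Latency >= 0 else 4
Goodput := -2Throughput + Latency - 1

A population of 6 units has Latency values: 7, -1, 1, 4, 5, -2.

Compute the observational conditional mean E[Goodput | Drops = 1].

Observing Drops=1 restricts to units where Drops's equation naturally yields 1: Latency ∈ {7, 1, 4, 5}. In that subpopulation Goodput = 10, 4, 7, 8, mean 7.25.

7.25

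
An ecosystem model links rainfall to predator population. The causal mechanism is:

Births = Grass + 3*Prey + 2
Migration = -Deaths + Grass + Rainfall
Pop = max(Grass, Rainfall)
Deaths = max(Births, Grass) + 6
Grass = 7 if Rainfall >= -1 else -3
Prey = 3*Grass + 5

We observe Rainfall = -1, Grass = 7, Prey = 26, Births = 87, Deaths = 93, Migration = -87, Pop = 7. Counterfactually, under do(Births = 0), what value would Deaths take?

Intervening sets Births = 0 and removes its equation (Births = Grass + 3*Prey + 2).
Grass = 7 if Rainfall >= -1 else -3  [with Rainfall=-1]  = 7
Deaths = max(Births, Grass) + 6  [with Births=0, Grass=7]  = 13

13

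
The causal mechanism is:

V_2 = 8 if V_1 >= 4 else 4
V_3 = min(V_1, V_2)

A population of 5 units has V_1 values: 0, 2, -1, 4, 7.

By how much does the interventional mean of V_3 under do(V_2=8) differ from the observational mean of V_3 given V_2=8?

-3.1

Every unit gets V_2=8 under the intervention. V_3 values become 0, 2, -1, 4, 7; E[V_3|do(V_2=8)] = 2.4.
E[V_3|V_2=8] averages over only the 2 units with V_2=8 (V_1 = 4, 7): V_3 = 4, 7, mean 5.5.
Difference = 2.4 − 5.5 = -3.1.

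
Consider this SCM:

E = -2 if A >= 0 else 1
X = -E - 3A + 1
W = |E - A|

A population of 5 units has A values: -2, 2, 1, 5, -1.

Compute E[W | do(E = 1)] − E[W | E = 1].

The intervention sets E=1 in all 5 units regardless of A. Recomputing W per unit gives 3, 1, 0, 4, 2; average 2.
E[W|E=1] averages over only the 2 units with E=1 (A = -2, -1): W = 3, 2, mean 2.5.
Difference = 2 − 2.5 = -0.5.

-0.5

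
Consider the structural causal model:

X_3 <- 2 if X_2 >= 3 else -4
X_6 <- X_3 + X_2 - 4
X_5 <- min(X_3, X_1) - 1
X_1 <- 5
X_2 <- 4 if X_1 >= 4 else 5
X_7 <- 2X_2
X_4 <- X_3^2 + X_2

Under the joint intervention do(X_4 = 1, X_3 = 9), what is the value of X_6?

The joint intervention fixes X_4 = 1, X_3 = 9, removing each variable's own equation.
X_2 = 4 if X_1 >= 4 else 5  [with X_1=5]  = 4
X_6 = X_3 + X_2 - 4  [with X_3=9, X_2=4]  = 9

9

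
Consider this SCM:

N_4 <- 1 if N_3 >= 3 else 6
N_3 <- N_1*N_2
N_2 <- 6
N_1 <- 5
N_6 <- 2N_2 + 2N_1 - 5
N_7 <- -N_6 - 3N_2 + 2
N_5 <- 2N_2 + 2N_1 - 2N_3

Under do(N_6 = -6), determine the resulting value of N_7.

Intervening sets N_6 = -6 and removes its equation (N_6 <- 2N_2 + 2N_1 - 5).
N_7 = -N_6 - 3N_2 + 2  [with N_6=-6, N_2=6]  = -10

-10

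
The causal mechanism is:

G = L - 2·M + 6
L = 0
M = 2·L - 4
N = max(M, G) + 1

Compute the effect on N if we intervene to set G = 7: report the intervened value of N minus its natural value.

The intervention breaks the incoming arrows to G: G = L - 2·M + 6 no longer applies, and G = 7.
M = 2·L - 4  [with L=0]  = -4
N = max(M, G) + 1  [with M=-4, G=7]  = 8
Without intervention: M = 2·L - 4  [with L=0]  = -4; G = L - 2·M + 6  [with L=0, M=-4]  = 14; N = max(M, G) + 1  [with M=-4, G=14]  = 15.
Change = 8 − 15 = -7.

-7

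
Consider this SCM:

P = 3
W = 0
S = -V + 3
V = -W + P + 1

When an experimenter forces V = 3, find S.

0

The intervention breaks the incoming arrows to V: V = -W + P + 1 no longer applies, and V = 3.
S = -V + 3  [with V=3]  = 0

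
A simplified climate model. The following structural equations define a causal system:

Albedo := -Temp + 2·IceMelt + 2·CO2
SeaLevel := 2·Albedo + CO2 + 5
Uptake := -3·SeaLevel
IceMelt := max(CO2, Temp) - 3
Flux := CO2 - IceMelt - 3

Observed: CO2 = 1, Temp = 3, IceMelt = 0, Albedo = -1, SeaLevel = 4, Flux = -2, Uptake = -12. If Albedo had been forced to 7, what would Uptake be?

The intervention breaks the incoming arrows to Albedo: Albedo := -Temp + 2·IceMelt + 2·CO2 no longer applies, and Albedo = 7.
SeaLevel = 2·Albedo + CO2 + 5  [with Albedo=7, CO2=1]  = 20
Uptake = -3·SeaLevel  [with SeaLevel=20]  = -60

-60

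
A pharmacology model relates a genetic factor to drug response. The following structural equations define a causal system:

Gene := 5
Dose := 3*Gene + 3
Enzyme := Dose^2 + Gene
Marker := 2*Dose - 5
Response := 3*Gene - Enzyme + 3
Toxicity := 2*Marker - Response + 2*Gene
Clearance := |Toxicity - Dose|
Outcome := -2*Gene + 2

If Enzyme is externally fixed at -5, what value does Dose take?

18

Under do(Enzyme=-5), the mechanism Enzyme := Dose^2 + Gene is discarded; Enzyme is fixed at -5.
Since Dose is not a descendant of the intervened variable, it is unaffected.
Dose = 3*Gene + 3  [with Gene=5]  = 18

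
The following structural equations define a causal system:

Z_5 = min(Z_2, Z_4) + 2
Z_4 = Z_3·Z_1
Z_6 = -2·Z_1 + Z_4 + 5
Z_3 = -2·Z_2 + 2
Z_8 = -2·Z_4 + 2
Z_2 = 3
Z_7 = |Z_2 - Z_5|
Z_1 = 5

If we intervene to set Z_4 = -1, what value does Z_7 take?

The intervention breaks the incoming arrows to Z_4: Z_4 = Z_3·Z_1 no longer applies, and Z_4 = -1.
Z_5 = min(Z_2, Z_4) + 2  [with Z_2=3, Z_4=-1]  = 1
Z_7 = |Z_2 - Z_5|  [with Z_2=3, Z_5=1]  = 2

2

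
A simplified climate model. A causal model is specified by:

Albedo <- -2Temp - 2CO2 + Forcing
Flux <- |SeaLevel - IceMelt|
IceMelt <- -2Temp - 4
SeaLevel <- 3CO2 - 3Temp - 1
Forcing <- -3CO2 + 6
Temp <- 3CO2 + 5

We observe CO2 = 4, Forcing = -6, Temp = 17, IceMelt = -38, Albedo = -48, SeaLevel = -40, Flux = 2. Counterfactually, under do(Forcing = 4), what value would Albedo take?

-38

do(Forcing=4) replaces the equation Forcing <- -3CO2 + 6 with the constant Forcing = 4.
Temp = 3CO2 + 5  [with CO2=4]  = 17
Albedo = -2Temp - 2CO2 + Forcing  [with Temp=17, CO2=4, Forcing=4]  = -38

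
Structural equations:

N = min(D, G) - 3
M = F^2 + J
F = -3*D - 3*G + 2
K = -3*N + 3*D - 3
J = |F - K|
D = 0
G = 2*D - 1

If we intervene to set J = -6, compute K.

9

do(J=-6) replaces the equation J = |F - K| with the constant J = -6.
No directed path runs from J to K, so K keeps its natural value.
G = 2*D - 1  [with D=0]  = -1
N = min(D, G) - 3  [with D=0, G=-1]  = -4
K = -3*N + 3*D - 3  [with N=-4, D=0]  = 9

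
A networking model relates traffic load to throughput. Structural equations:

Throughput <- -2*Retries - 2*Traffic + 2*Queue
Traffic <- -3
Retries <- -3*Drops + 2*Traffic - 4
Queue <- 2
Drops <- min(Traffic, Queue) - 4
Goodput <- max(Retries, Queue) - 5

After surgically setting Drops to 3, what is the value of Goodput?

-3

The intervention breaks the incoming arrows to Drops: Drops <- min(Traffic, Queue) - 4 no longer applies, and Drops = 3.
Retries = -3*Drops + 2*Traffic - 4  [with Drops=3, Traffic=-3]  = -19
Goodput = max(Retries, Queue) - 5  [with Retries=-19, Queue=2]  = -3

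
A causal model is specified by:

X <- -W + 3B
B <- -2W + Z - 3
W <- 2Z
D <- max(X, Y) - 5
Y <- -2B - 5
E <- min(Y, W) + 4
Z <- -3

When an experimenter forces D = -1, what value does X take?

do(D=-1) replaces the equation D <- max(X, Y) - 5 with the constant D = -1.
No directed path runs from D to X, so X keeps its natural value.
W = 2Z  [with Z=-3]  = -6
B = -2W + Z - 3  [with W=-6, Z=-3]  = 6
X = -W + 3B  [with W=-6, B=6]  = 24

24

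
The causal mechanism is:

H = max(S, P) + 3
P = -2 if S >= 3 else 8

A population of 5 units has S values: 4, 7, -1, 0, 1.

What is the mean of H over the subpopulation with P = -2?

8.5

E[H|P=-2] averages over only the 2 units with P=-2 (S = 4, 7): H = 7, 10, mean 8.5.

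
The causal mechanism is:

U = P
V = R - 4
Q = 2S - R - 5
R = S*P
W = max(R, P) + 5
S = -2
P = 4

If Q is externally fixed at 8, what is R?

-8

Under do(Q=8), the mechanism Q = 2S - R - 5 is discarded; Q is fixed at 8.
Since R is not a descendant of the intervened variable, it is unaffected.
R = S*P  [with S=-2, P=4]  = -8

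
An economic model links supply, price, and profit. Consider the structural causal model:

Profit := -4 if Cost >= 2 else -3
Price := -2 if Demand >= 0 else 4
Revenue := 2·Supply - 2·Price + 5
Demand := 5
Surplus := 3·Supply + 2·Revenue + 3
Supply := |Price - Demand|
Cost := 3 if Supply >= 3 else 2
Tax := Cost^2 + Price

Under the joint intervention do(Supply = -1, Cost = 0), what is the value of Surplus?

The joint intervention fixes Supply = -1, Cost = 0, removing each variable's own equation.
Price = -2 if Demand >= 0 else 4  [with Demand=5]  = -2
Revenue = 2·Supply - 2·Price + 5  [with Supply=-1, Price=-2]  = 7
Surplus = 3·Supply + 2·Revenue + 3  [with Supply=-1, Revenue=7]  = 14

14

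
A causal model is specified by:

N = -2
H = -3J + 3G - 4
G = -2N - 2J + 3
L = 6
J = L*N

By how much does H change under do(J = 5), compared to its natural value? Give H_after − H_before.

-153

do(J=5) replaces the equation J = L*N with the constant J = 5.
G = -2N - 2J + 3  [with N=-2, J=5]  = -3
H = -3J + 3G - 4  [with J=5, G=-3]  = -28
Without intervention: J = L*N  [with L=6, N=-2]  = -12; G = -2N - 2J + 3  [with N=-2, J=-12]  = 31; H = -3J + 3G - 4  [with J=-12, G=31]  = 125.
Change = -28 − 125 = -153.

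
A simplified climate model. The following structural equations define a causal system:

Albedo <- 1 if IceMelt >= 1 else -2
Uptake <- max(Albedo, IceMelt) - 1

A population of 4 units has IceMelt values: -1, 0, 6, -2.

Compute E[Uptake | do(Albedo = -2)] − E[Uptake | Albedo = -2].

1.75

Every unit gets Albedo=-2 under the intervention. Uptake values become -2, -1, 5, -3; E[Uptake|do(Albedo=-2)] = -0.25.
Observing Albedo=-2 restricts to units where Albedo's equation naturally yields -2: IceMelt ∈ {-1, 0, -2}. In that subpopulation Uptake = -2, -1, -3, mean -2.
Difference = -0.25 − (-2) = 1.75.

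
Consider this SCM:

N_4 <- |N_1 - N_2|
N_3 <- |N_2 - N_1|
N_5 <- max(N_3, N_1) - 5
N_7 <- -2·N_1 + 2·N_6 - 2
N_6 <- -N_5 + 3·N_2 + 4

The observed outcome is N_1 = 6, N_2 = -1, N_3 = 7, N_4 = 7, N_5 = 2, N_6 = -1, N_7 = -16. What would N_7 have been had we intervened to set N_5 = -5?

Under do(N_5=-5), the mechanism N_5 <- max(N_3, N_1) - 5 is discarded; N_5 is fixed at -5.
N_6 = -N_5 + 3·N_2 + 4  [with N_5=-5, N_2=-1]  = 6
N_7 = -2·N_1 + 2·N_6 - 2  [with N_1=6, N_6=6]  = -2

-2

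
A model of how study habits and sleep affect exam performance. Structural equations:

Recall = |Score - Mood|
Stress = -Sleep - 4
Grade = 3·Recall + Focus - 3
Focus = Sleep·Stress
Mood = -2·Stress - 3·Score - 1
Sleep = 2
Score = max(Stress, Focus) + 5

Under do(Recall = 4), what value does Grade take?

Intervening sets Recall = 4 and removes its equation (Recall = |Score - Mood|).
Stress = -Sleep - 4  [with Sleep=2]  = -6
Focus = Sleep·Stress  [with Sleep=2, Stress=-6]  = -12
Grade = 3·Recall + Focus - 3  [with Recall=4, Focus=-12]  = -3

-3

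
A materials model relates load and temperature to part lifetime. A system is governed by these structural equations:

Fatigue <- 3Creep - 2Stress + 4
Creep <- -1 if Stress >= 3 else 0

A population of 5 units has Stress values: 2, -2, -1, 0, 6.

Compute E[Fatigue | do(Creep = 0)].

2

Every unit gets Creep=0 under the intervention. Fatigue values become 0, 8, 6, 4, -8; E[Fatigue|do(Creep=0)] = 2.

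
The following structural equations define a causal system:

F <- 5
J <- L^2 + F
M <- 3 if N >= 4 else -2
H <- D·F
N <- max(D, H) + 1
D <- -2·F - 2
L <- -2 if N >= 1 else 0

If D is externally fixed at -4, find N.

Under do(D=-4), the mechanism D <- -2·F - 2 is discarded; D is fixed at -4.
H = D·F  [with D=-4, F=5]  = -20
N = max(D, H) + 1  [with D=-4, H=-20]  = -3

-3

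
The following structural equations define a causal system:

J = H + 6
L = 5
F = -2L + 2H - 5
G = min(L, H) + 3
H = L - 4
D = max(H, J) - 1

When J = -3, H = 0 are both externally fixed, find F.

-15

Setting J = -3, H = 0 by intervention discards those variables' equations.
F = -2L + 2H - 5  [with L=5, H=0]  = -15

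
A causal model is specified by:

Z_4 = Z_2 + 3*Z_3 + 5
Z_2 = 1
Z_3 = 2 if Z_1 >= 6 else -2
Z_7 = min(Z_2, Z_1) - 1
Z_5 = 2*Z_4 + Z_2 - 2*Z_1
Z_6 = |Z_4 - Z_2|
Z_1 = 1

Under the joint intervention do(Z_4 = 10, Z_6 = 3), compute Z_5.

19

Setting Z_4 = 10, Z_6 = 3 by intervention discards those variables' equations.
Z_5 = 2*Z_4 + Z_2 - 2*Z_1  [with Z_4=10, Z_2=1, Z_1=1]  = 19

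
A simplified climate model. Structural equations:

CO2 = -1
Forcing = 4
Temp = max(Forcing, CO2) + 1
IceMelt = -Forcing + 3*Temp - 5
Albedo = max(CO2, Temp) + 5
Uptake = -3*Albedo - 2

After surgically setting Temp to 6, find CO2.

Under do(Temp=6), the mechanism Temp = max(Forcing, CO2) + 1 is discarded; Temp is fixed at 6.
CO2 is not downstream of the intervention, so its value is determined by the original equations.

-1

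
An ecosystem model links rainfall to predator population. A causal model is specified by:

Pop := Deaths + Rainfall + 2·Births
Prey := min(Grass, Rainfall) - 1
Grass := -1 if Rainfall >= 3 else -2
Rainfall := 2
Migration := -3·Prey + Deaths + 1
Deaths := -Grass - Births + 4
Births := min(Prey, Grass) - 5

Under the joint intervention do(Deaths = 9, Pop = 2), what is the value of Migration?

Under do(Deaths = 9, Pop = 2), each intervened variable's structural equation is replaced by its fixed value.
Grass = -1 if Rainfall >= 3 else -2  [with Rainfall=2]  = -2
Prey = min(Grass, Rainfall) - 1  [with Grass=-2, Rainfall=2]  = -3
Migration = -3·Prey + Deaths + 1  [with Prey=-3, Deaths=9]  = 19

19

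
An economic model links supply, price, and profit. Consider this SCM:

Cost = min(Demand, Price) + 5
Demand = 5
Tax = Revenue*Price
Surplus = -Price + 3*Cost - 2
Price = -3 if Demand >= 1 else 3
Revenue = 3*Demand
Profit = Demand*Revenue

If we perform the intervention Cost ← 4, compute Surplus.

13

The intervention breaks the incoming arrows to Cost: Cost = min(Demand, Price) + 5 no longer applies, and Cost = 4.
Price = -3 if Demand >= 1 else 3  [with Demand=5]  = -3
Surplus = -Price + 3*Cost - 2  [with Price=-3, Cost=4]  = 13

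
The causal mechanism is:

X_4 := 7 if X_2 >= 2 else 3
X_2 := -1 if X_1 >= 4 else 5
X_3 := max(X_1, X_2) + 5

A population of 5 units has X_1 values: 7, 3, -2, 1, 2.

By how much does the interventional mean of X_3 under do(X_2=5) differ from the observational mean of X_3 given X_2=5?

Every unit gets X_2=5 under the intervention. X_3 values become 12, 10, 10, 10, 10; E[X_3|do(X_2=5)] = 10.4.
Conditioning on X_2=5 selects the 4 unit(s) with X_1 ∈ {3, -2, 1, 2}. Their X_3 values: 10, 10, 10, 10. Mean = 10.
Difference = 10.4 − 10 = 0.4.

0.4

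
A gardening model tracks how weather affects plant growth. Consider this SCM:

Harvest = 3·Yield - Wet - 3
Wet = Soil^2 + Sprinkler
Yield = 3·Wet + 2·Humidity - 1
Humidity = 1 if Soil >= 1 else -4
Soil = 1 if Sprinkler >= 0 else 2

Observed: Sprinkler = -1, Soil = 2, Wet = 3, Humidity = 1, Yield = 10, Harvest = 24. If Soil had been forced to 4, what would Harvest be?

Under do(Soil=4), the mechanism Soil = 1 if Sprinkler >= 0 else 2 is discarded; Soil is fixed at 4.
Wet = Soil^2 + Sprinkler  [with Soil=4, Sprinkler=-1]  = 15
Humidity = 1 if Soil >= 1 else -4  [with Soil=4]  = 1
Yield = 3·Wet + 2·Humidity - 1  [with Wet=15, Humidity=1]  = 46
Harvest = 3·Yield - Wet - 3  [with Yield=46, Wet=15]  = 120

120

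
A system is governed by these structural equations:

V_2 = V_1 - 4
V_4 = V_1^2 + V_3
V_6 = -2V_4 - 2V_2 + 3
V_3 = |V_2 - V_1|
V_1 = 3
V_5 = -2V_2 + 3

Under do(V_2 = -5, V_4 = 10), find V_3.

8

The joint intervention fixes V_2 = -5, V_4 = 10, removing each variable's own equation.
V_3 = |V_2 - V_1|  [with V_2=-5, V_1=3]  = 8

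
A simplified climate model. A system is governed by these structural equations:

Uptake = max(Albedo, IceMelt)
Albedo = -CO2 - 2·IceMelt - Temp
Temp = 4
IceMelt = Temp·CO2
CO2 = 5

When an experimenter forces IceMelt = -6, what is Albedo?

The intervention breaks the incoming arrows to IceMelt: IceMelt = Temp·CO2 no longer applies, and IceMelt = -6.
Albedo = -CO2 - 2·IceMelt - Temp  [with CO2=5, IceMelt=-6, Temp=4]  = 3

3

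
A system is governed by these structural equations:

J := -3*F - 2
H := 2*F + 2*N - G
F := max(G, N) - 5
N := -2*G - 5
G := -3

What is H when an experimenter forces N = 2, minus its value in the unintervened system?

Under do(N=2), the mechanism N := -2*G - 5 is discarded; N is fixed at 2.
F = max(G, N) - 5  [with G=-3, N=2]  = -3
H = 2*F + 2*N - G  [with F=-3, N=2, G=-3]  = 1
Without intervention: N = -2*G - 5  [with G=-3]  = 1; F = max(G, N) - 5  [with G=-3, N=1]  = -4; H = 2*F + 2*N - G  [with F=-4, N=1, G=-3]  = -3.
Change = 1 − (-3) = 4.

4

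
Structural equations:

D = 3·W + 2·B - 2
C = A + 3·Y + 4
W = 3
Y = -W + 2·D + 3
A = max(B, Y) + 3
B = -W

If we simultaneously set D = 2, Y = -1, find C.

3

Setting D = 2, Y = -1 by intervention discards those variables' equations.
B = -W  [with W=3]  = -3
A = max(B, Y) + 3  [with B=-3, Y=-1]  = 2
C = A + 3·Y + 4  [with A=2, Y=-1]  = 3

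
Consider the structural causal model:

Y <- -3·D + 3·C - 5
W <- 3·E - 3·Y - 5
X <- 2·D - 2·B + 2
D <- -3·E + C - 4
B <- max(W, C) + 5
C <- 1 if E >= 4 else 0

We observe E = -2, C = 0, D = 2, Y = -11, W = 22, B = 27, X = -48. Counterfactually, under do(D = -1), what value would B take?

5

The intervention breaks the incoming arrows to D: D <- -3·E + C - 4 no longer applies, and D = -1.
C = 1 if E >= 4 else 0  [with E=-2]  = 0
Y = -3·D + 3·C - 5  [with D=-1, C=0]  = -2
W = 3·E - 3·Y - 5  [with E=-2, Y=-2]  = -5
B = max(W, C) + 5  [with W=-5, C=0]  = 5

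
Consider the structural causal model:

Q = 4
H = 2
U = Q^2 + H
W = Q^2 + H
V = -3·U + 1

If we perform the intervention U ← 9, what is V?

-26

The intervention breaks the incoming arrows to U: U = Q^2 + H no longer applies, and U = 9.
V = -3·U + 1  [with U=9]  = -26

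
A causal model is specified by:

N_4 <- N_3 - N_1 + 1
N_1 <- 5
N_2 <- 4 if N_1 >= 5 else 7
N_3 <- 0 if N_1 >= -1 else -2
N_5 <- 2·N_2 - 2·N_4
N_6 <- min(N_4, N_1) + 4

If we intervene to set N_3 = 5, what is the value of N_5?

6

do(N_3=5) replaces the equation N_3 <- 0 if N_1 >= -1 else -2 with the constant N_3 = 5.
N_2 = 4 if N_1 >= 5 else 7  [with N_1=5]  = 4
N_4 = N_3 - N_1 + 1  [with N_3=5, N_1=5]  = 1
N_5 = 2·N_2 - 2·N_4  [with N_2=4, N_4=1]  = 6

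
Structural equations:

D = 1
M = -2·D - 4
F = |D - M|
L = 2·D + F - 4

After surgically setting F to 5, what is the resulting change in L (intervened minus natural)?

The intervention breaks the incoming arrows to F: F = |D - M| no longer applies, and F = 5.
L = 2·D + F - 4  [with D=1, F=5]  = 3
Without intervention: M = -2·D - 4  [with D=1]  = -6; F = |D - M|  [with D=1, M=-6]  = 7; L = 2·D + F - 4  [with D=1, F=7]  = 5.
Change = 3 − 5 = -2.

-2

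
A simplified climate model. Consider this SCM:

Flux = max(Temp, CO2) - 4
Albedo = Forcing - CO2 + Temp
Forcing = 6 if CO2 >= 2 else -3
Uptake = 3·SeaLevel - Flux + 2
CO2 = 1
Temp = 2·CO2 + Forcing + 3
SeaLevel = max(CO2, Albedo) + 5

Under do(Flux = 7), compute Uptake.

Intervening sets Flux = 7 and removes its equation (Flux = max(Temp, CO2) - 4).
Forcing = 6 if CO2 >= 2 else -3  [with CO2=1]  = -3
Temp = 2·CO2 + Forcing + 3  [with CO2=1, Forcing=-3]  = 2
Albedo = Forcing - CO2 + Temp  [with Forcing=-3, CO2=1, Temp=2]  = -2
SeaLevel = max(CO2, Albedo) + 5  [with CO2=1, Albedo=-2]  = 6
Uptake = 3·SeaLevel - Flux + 2  [with SeaLevel=6, Flux=7]  = 13

13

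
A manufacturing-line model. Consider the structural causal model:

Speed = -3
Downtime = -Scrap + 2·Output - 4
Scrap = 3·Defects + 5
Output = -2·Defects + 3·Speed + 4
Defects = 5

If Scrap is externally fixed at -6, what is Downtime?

do(Scrap=-6) replaces the equation Scrap = 3·Defects + 5 with the constant Scrap = -6.
Output = -2·Defects + 3·Speed + 4  [with Defects=5, Speed=-3]  = -15
Downtime = -Scrap + 2·Output - 4  [with Scrap=-6, Output=-15]  = -28

-28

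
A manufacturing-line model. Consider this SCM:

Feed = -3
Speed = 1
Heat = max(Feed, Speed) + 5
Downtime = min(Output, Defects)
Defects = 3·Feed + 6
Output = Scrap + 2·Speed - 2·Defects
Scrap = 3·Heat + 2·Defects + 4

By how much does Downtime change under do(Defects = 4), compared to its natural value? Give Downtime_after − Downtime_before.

The intervention breaks the incoming arrows to Defects: Defects = 3·Feed + 6 no longer applies, and Defects = 4.
Heat = max(Feed, Speed) + 5  [with Feed=-3, Speed=1]  = 6
Scrap = 3·Heat + 2·Defects + 4  [with Heat=6, Defects=4]  = 30
Output = Scrap + 2·Speed - 2·Defects  [with Scrap=30, Speed=1, Defects=4]  = 24
Downtime = min(Output, Defects)  [with Output=24, Defects=4]  = 4
Without intervention: Heat = max(Feed, Speed) + 5  [with Feed=-3, Speed=1]  = 6; Defects = 3·Feed + 6  [with Feed=-3]  = -3; Scrap = 3·Heat + 2·Defects + 4  [with Heat=6, Defects=-3]  = 16; Output = Scrap + 2·Speed - 2·Defects  [with Scrap=16, Speed=1, Defects=-3]  = 24; Downtime = min(Output, Defects)  [with Output=24, Defects=-3]  = -3.
Change = 4 − (-3) = 7.

7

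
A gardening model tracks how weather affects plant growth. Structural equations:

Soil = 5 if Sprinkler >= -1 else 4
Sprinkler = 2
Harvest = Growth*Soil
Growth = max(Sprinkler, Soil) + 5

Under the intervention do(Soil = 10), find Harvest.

Under do(Soil=10), the mechanism Soil = 5 if Sprinkler >= -1 else 4 is discarded; Soil is fixed at 10.
Growth = max(Sprinkler, Soil) + 5  [with Sprinkler=2, Soil=10]  = 15
Harvest = Growth*Soil  [with Growth=15, Soil=10]  = 150

150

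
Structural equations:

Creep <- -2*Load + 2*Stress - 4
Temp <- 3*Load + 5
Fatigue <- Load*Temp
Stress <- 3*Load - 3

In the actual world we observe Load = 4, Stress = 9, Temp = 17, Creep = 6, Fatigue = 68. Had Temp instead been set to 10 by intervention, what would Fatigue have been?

40

do(Temp=10) replaces the equation Temp <- 3*Load + 5 with the constant Temp = 10.
Fatigue = Load*Temp  [with Load=4, Temp=10]  = 40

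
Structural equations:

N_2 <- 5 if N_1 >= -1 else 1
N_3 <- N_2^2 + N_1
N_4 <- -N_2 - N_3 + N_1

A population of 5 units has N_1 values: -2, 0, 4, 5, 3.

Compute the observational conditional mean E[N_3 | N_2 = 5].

Conditioning on N_2=5 selects the 4 unit(s) with N_1 ∈ {0, 4, 5, 3}. Their N_3 values: 25, 29, 30, 28. Mean = 28.

28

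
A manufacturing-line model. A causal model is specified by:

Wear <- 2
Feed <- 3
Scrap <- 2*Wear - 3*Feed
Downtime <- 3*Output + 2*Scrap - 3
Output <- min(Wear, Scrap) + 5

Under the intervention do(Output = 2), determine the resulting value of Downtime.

-7

Intervening sets Output = 2 and removes its equation (Output <- min(Wear, Scrap) + 5).
Scrap = 2*Wear - 3*Feed  [with Wear=2, Feed=3]  = -5
Downtime = 3*Output + 2*Scrap - 3  [with Output=2, Scrap=-5]  = -7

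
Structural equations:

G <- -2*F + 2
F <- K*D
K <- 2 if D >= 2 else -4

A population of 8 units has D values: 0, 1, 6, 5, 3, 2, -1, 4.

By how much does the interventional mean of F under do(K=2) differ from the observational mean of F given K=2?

-3

Every unit gets K=2 under the intervention. F values become 0, 2, 12, 10, 6, 4, -2, 8; E[F|do(K=2)] = 5.
E[F|K=2] averages over only the 5 units with K=2 (D = 6, 5, 3, 2, 4): F = 12, 10, 6, 4, 8, mean 8.
Difference = 5 − 8 = -3.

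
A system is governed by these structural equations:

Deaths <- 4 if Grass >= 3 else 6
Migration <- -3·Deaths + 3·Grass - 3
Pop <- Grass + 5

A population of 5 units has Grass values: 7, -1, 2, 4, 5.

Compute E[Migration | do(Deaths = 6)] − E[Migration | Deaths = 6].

8.7

do(Deaths=6) breaks Deaths's dependence on Grass. With Deaths=6 fixed, Migration across the units is 0, -24, -15, -9, -6, mean -10.8.
E[Migration|Deaths=6] averages over only the 2 units with Deaths=6 (Grass = -1, 2): Migration = -24, -15, mean -19.5.
Difference = -10.8 − (-19.5) = 8.7.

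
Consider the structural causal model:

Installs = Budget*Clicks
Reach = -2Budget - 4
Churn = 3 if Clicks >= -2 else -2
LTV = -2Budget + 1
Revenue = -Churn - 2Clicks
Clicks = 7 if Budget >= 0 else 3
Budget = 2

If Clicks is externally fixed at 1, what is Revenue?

The intervention breaks the incoming arrows to Clicks: Clicks = 7 if Budget >= 0 else 3 no longer applies, and Clicks = 1.
Churn = 3 if Clicks >= -2 else -2  [with Clicks=1]  = 3
Revenue = -Churn - 2Clicks  [with Churn=3, Clicks=1]  = -5

-5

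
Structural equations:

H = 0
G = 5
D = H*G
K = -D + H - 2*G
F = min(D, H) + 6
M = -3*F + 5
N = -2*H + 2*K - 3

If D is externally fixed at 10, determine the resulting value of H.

Under do(D=10), the mechanism D = H*G is discarded; D is fixed at 10.
H is not downstream of the intervention, so its value is determined by the original equations.

0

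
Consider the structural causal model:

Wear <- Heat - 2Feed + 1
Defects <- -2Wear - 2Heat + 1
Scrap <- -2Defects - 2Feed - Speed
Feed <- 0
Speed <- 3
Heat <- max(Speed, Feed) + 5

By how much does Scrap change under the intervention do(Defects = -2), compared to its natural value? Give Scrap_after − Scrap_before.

-62

The intervention breaks the incoming arrows to Defects: Defects <- -2Wear - 2Heat + 1 no longer applies, and Defects = -2.
Scrap = -2Defects - 2Feed - Speed  [with Defects=-2, Feed=0, Speed=3]  = 1
Without intervention: Heat = max(Speed, Feed) + 5  [with Speed=3, Feed=0]  = 8; Wear = Heat - 2Feed + 1  [with Heat=8, Feed=0]  = 9; Defects = -2Wear - 2Heat + 1  [with Wear=9, Heat=8]  = -33; Scrap = -2Defects - 2Feed - Speed  [with Defects=-33, Feed=0, Speed=3]  = 63.
Change = 1 − 63 = -62.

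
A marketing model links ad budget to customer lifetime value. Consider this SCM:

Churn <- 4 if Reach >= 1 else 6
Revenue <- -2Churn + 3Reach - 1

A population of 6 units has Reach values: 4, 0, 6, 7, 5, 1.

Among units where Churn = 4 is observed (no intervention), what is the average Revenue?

4.8

E[Revenue|Churn=4] averages over only the 5 units with Churn=4 (Reach = 4, 6, 7, 5, 1): Revenue = 3, 9, 12, 6, -6, mean 4.8.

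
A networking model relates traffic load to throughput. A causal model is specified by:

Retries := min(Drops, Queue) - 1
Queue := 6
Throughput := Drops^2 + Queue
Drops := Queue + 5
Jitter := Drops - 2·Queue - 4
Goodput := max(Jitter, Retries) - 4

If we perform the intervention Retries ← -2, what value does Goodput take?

-6

The intervention breaks the incoming arrows to Retries: Retries := min(Drops, Queue) - 1 no longer applies, and Retries = -2.
Drops = Queue + 5  [with Queue=6]  = 11
Jitter = Drops - 2·Queue - 4  [with Drops=11, Queue=6]  = -5
Goodput = max(Jitter, Retries) - 4  [with Jitter=-5, Retries=-2]  = -6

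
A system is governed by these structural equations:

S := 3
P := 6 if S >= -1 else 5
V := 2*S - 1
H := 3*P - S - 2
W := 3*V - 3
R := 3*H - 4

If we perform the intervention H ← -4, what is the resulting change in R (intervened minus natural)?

Under do(H=-4), the mechanism H := 3*P - S - 2 is discarded; H is fixed at -4.
R = 3*H - 4  [with H=-4]  = -16
Without intervention: P = 6 if S >= -1 else 5  [with S=3]  = 6; H = 3*P - S - 2  [with P=6, S=3]  = 13; R = 3*H - 4  [with H=13]  = 35.
Change = -16 − 35 = -51.

-51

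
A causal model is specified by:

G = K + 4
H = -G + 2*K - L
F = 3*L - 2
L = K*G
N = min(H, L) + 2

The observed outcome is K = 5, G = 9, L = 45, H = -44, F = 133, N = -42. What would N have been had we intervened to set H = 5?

7

Under do(H=5), the mechanism H = -G + 2*K - L is discarded; H is fixed at 5.
G = K + 4  [with K=5]  = 9
L = K*G  [with K=5, G=9]  = 45
N = min(H, L) + 2  [with H=5, L=45]  = 7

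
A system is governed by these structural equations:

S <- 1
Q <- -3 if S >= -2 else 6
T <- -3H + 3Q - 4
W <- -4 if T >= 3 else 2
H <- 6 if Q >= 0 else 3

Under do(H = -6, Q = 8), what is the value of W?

-4

Setting H = -6, Q = 8 by intervention discards those variables' equations.
T = -3H + 3Q - 4  [with H=-6, Q=8]  = 38
W = -4 if T >= 3 else 2  [with T=38]  = -4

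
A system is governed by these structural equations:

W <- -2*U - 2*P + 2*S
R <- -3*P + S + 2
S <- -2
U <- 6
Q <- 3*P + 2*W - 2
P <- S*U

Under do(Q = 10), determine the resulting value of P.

-12

do(Q=10) replaces the equation Q <- 3*P + 2*W - 2 with the constant Q = 10.
P is not downstream of the intervention, so its value is determined by the original equations.
P = S*U  [with S=-2, U=6]  = -12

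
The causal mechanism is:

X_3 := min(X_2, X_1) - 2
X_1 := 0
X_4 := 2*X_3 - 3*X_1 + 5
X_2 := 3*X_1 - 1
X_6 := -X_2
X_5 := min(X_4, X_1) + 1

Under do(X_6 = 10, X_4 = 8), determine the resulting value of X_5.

1

Setting X_6 = 10, X_4 = 8 by intervention discards those variables' equations.
X_5 = min(X_4, X_1) + 1  [with X_4=8, X_1=0]  = 1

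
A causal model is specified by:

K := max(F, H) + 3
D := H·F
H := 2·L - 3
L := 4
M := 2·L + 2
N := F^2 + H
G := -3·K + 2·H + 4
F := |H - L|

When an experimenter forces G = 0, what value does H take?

5

do(G=0) replaces the equation G := -3·K + 2·H + 4 with the constant G = 0.
H is not downstream of the intervention, so its value is determined by the original equations.
H = 2·L - 3  [with L=4]  = 5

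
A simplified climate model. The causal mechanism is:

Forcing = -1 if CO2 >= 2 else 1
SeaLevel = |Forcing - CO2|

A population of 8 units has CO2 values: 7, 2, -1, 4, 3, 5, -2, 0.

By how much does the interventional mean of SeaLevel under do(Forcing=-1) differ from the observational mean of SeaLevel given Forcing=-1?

The intervention sets Forcing=-1 in all 8 units regardless of CO2. Recomputing SeaLevel per unit gives 8, 3, 0, 5, 4, 6, 1, 1; average 3.5.
Conditioning on Forcing=-1 selects the 5 unit(s) with CO2 ∈ {7, 2, 4, 3, 5}. Their SeaLevel values: 8, 3, 5, 4, 6. Mean = 5.2.
Difference = 3.5 − 5.2 = -1.7.

-1.7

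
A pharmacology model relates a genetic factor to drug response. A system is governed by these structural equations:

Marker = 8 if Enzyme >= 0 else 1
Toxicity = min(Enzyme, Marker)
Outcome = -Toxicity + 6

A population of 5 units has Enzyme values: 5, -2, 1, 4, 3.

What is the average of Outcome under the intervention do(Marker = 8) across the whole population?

3.8

do(Marker=8) breaks Marker's dependence on Enzyme. With Marker=8 fixed, Outcome across the units is 1, 8, 5, 2, 3, mean 3.8.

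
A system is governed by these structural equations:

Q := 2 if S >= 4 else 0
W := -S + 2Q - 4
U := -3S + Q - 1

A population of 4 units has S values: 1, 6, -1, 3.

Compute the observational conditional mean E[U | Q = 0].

-4

E[U|Q=0] averages over only the 3 units with Q=0 (S = 1, -1, 3): U = -4, 2, -10, mean -4.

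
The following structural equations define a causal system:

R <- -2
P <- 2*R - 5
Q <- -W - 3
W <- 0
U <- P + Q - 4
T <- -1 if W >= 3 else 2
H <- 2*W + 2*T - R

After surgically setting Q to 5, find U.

Intervening sets Q = 5 and removes its equation (Q <- -W - 3).
P = 2*R - 5  [with R=-2]  = -9
U = P + Q - 4  [with P=-9, Q=5]  = -8

-8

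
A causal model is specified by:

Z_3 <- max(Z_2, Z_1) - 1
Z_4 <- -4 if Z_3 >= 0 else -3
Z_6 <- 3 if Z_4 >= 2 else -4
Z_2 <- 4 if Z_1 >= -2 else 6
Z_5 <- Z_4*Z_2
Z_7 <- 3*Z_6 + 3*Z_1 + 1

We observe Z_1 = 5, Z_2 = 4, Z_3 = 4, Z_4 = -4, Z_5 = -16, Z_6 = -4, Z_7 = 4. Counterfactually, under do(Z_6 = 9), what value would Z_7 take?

Intervening sets Z_6 = 9 and removes its equation (Z_6 <- 3 if Z_4 >= 2 else -4).
Z_7 = 3*Z_6 + 3*Z_1 + 1  [with Z_6=9, Z_1=5]  = 43

43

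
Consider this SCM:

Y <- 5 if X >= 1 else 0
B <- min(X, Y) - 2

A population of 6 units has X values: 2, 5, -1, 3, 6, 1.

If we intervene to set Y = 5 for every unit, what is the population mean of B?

do(Y=5) breaks Y's dependence on X. With Y=5 fixed, B across the units is 0, 3, -3, 1, 3, -1, mean 0.5.

0.5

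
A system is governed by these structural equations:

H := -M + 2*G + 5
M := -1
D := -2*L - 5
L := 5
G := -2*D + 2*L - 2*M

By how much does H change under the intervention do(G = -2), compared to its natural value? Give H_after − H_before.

-88

Intervening sets G = -2 and removes its equation (G := -2*D + 2*L - 2*M).
H = -M + 2*G + 5  [with M=-1, G=-2]  = 2
Without intervention: D = -2*L - 5  [with L=5]  = -15; G = -2*D + 2*L - 2*M  [with D=-15, L=5, M=-1]  = 42; H = -M + 2*G + 5  [with M=-1, G=42]  = 90.
Change = 2 − 90 = -88.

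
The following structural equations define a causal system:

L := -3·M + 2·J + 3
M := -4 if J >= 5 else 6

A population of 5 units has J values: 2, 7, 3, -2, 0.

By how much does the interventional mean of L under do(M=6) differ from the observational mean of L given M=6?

The intervention sets M=6 in all 5 units regardless of J. Recomputing L per unit gives -11, -1, -9, -19, -15; average -11.
E[L|M=6] averages over only the 4 units with M=6 (J = 2, 3, -2, 0): L = -11, -9, -19, -15, mean -13.5.
Difference = -11 − (-13.5) = 2.5.

2.5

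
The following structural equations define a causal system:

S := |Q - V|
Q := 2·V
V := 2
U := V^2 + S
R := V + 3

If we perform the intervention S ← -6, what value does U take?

-2

do(S=-6) replaces the equation S := |Q - V| with the constant S = -6.
U = V^2 + S  [with V=2, S=-6]  = -2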